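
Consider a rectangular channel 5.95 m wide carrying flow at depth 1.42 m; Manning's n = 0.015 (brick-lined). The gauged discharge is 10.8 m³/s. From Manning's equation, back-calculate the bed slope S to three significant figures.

A = b·y = 5.95 × 1.42 = 8.449 m²
P = b + 2y = 5.95 + 2×1.42 = 8.790 m
R = A/P = 8.449/8.790 = 0.9612 m
S = (Q·n / (1·A·R^(2/3)))² = (10.8×0.015 / (1×8.449×0.9740))² = 0.0003876

0.000388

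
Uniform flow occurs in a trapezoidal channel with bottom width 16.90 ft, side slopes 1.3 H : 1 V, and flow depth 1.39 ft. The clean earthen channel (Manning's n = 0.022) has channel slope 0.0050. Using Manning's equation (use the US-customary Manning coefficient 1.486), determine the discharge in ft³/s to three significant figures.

141 ft³/s

A = (b + z·y)·y = (16.90 + 1.3×1.39)×1.39 = 26.00 ft²
P = b + 2y√(1+z²) = 16.90 + 2×1.39×√(1+1.3²) = 21.46 ft
R = A/P = 26.00/21.46 = 1.212 ft
Q = (1.486/n)·A·R^(2/3)·S^(1/2) = (1.486/0.022) × 26.00 × 1.212^(2/3) × 0.0050^(1/2) = 141.2 ft³/s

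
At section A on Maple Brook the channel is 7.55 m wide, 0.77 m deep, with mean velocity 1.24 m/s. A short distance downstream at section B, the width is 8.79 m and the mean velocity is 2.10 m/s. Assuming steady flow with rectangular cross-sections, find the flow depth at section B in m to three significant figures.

Q = A₁V₁ = (7.55×0.77) × 1.24 = 7.209 m³/s
d₂ = Q/(b₂ V₂) = 7.209/(8.79×2.10) = 0.3905 m

0.391 m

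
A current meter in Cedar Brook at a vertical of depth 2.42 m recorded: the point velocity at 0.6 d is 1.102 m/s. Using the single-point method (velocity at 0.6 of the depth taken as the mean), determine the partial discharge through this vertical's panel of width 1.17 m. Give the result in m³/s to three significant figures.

3.12 m³/s

v̄ = v₀.₆ = 1.102 m/s
q = v̄ × d × w = 1.102 × 2.42 × 1.17 = 3.120 m³/s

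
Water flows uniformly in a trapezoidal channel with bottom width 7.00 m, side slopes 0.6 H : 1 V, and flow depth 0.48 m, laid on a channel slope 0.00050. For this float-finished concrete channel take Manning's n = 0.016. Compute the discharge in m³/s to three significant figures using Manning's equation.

A = (b + z·y)·y = (7.00 + 0.6×0.48)×0.48 = 3.498 m²
P = b + 2y√(1+z²) = 7.00 + 2×0.48×√(1+0.6²) = 8.120 m
R = A/P = 3.498/8.120 = 0.4308 m
Q = (1/n)·A·R^(2/3)·S^(1/2) = (1/0.016) × 3.498 × 0.4308^(2/3) × 0.00050^(1/2) = 2.789 m³/s

2.79 m³/s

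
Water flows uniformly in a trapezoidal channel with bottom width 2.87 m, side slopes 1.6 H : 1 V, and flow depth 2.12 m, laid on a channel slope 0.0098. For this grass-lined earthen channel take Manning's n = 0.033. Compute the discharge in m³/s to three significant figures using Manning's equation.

A = (b + z·y)·y = (2.87 + 1.6×2.12)×2.12 = 13.28 m²
P = b + 2y√(1+z²) = 2.87 + 2×2.12×√(1+1.6²) = 10.87 m
R = A/P = 13.28/10.87 = 1.221 m
Q = (1/n)·A·R^(2/3)·S^(1/2) = (1/0.033) × 13.28 × 1.221^(2/3) × 0.0098^(1/2) = 45.50 m³/s

45.5 m³/s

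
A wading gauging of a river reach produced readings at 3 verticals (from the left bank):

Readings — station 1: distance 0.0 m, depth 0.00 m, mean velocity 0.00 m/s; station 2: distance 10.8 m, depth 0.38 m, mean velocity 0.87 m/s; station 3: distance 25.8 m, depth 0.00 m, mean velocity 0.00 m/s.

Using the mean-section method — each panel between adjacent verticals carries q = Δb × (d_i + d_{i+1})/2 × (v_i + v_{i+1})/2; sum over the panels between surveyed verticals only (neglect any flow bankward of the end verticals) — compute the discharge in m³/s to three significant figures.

2.13 m³/s

Panel 1-2: Δb = 10.8 m, d̄ = (0.00+0.38)/2 = 0.19, v̄ = (0.00+0.87)/2 = 0.435 → q = 10.8×0.19×0.435 = 0.8926 m³/s
Panel 2-3: Δb = 15 m, d̄ = (0.38+0.00)/2 = 0.19, v̄ = (0.87+0.00)/2 = 0.435 → q = 15×0.19×0.435 = 1.240 m³/s
Q = Σ q = 2.132 m³/s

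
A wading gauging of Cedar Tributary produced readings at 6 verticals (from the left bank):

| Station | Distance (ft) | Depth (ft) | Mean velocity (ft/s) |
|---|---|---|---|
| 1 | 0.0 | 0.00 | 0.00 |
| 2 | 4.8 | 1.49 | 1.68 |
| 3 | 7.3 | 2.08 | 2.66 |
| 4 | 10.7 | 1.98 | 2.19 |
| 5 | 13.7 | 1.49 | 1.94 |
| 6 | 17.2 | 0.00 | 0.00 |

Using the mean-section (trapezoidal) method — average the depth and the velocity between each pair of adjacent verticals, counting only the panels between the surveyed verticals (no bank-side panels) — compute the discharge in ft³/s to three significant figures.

42.7 ft³/s

Panel 1-2: Δb = 4.8 ft, d̄ = (0.00+1.49)/2 = 0.745, v̄ = (0.00+1.68)/2 = 0.84 → q = 4.8×0.745×0.84 = 3.004 ft³/s
Panel 2-3: Δb = 2.5 ft, d̄ = (1.49+2.08)/2 = 1.785, v̄ = (1.68+2.66)/2 = 2.17 → q = 2.5×1.785×2.17 = 9.684 ft³/s
Panel 3-4: Δb = 3.4 ft, d̄ = (2.08+1.98)/2 = 2.03, v̄ = (2.66+2.19)/2 = 2.425 → q = 3.4×2.03×2.425 = 16.74 ft³/s
Panel 4-5: Δb = 3 ft, d̄ = (1.98+1.49)/2 = 1.735, v̄ = (2.19+1.94)/2 = 2.065 → q = 3×1.735×2.065 = 10.75 ft³/s
Panel 5-6: Δb = 3.5 ft, d̄ = (1.49+0.00)/2 = 0.745, v̄ = (1.94+0.00)/2 = 0.97 → q = 3.5×0.745×0.97 = 2.529 ft³/s
Q = Σ q = 42.70 ft³/s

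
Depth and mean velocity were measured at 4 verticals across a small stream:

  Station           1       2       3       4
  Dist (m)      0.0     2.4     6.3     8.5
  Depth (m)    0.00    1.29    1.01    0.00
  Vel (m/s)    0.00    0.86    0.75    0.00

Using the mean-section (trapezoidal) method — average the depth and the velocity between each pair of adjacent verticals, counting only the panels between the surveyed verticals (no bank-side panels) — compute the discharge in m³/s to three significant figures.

Panel 1-2: Δb = 2.4 m, d̄ = (0.00+1.29)/2 = 0.645, v̄ = (0.00+0.86)/2 = 0.43 → q = 2.4×0.645×0.43 = 0.6656 m³/s
Panel 2-3: Δb = 3.9 m, d̄ = (1.29+1.01)/2 = 1.15, v̄ = (0.86+0.75)/2 = 0.805 → q = 3.9×1.15×0.805 = 3.610 m³/s
Panel 3-4: Δb = 2.2 m, d̄ = (1.01+0.00)/2 = 0.505, v̄ = (0.75+0.00)/2 = 0.375 → q = 2.2×0.505×0.375 = 0.4166 m³/s
Q = Σ q = 4.693 m³/s

4.69 m³/s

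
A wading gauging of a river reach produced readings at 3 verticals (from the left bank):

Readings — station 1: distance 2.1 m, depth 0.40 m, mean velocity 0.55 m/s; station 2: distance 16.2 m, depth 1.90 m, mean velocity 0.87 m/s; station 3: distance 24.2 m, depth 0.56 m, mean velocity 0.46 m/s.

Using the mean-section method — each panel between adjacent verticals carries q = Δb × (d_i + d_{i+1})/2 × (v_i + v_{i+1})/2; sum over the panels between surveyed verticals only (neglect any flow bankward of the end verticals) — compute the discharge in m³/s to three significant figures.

Panel 1-2: Δb = 14.1 m, d̄ = (0.40+1.90)/2 = 1.15, v̄ = (0.55+0.87)/2 = 0.71 → q = 14.1×1.15×0.71 = 11.51 m³/s
Panel 2-3: Δb = 8 m, d̄ = (1.90+0.56)/2 = 1.23, v̄ = (0.87+0.46)/2 = 0.665 → q = 8×1.23×0.665 = 6.544 m³/s
Q = Σ q = 18.06 m³/s

18.1 m³/s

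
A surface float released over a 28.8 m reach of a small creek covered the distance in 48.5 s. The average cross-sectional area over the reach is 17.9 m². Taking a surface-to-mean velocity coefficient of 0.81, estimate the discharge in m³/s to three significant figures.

v_surface = L / t̄ = 28.8 / 48.5 = 0.5938 m/s
v_mean = 0.81 × 0.5938 = 0.4810 m/s
Q = A × v_mean = 17.9 × 0.4810 = 8.610 m³/s

8.61 m³/s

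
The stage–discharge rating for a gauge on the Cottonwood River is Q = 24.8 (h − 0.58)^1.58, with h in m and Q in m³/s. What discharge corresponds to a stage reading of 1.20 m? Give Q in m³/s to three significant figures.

11.7 m³/s

Q = 24.8 × (1.20 − 0.58)^1.58 = 24.8 × 0.62^1.58 = 11.65 m³/s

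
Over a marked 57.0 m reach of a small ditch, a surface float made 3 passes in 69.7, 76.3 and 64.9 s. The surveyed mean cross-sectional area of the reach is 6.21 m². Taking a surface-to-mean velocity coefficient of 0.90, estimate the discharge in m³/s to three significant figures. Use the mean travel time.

t̄ = (69.7 + 76.3 + 64.9) / 3 = 70.3 s
v_surface = L / t̄ = 57.0 / 70.3 = 0.8108 m/s
v_mean = 0.90 × 0.8108 = 0.7297 m/s
Q = A × v_mean = 6.21 × 0.7297 = 4.532 m³/s

4.53 m³/s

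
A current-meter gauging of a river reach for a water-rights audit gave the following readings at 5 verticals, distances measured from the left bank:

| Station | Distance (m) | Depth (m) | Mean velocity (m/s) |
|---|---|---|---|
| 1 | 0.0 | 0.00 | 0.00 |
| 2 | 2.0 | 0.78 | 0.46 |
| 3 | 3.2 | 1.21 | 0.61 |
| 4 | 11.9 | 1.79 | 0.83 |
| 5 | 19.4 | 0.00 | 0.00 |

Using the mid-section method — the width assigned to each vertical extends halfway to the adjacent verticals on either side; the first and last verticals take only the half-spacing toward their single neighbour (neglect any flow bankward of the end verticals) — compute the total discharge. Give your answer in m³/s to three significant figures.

16.3 m³/s

w_2 = (3.2 − 0.0)/2 = 1.6 m; q_2 = 0.46 × 0.78 × 1.6 = 0.5741 m³/s
w_3 = (11.9 − 2.0)/2 = 4.95 m; q_3 = 0.61 × 1.21 × 4.95 = 3.654 m³/s
w_4 = (19.4 − 3.2)/2 = 8.1 m; q_4 = 0.83 × 1.79 × 8.1 = 12.03 m³/s
Stations 1, 5 contribute zero (depth or velocity is 0).
Q = Σ qᵢ = 16.26 m³/s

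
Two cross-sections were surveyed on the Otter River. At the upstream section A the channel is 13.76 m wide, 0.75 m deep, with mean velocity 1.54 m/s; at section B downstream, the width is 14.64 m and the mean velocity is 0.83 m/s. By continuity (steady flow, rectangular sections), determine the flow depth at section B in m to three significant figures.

Q = A₁V₁ = (13.76×0.75) × 1.54 = 15.89 m³/s
d₂ = Q/(b₂ V₂) = 15.89/(14.64×0.83) = 1.308 m

1.31 m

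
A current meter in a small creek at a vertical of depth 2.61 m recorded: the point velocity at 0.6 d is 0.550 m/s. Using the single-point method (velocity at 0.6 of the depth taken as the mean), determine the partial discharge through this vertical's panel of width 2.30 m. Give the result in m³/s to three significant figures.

v̄ = v₀.₆ = 0.550 m/s
q = v̄ × d × w = 0.5500 × 2.61 × 2.30 = 3.302 m³/s

3.30 m³/s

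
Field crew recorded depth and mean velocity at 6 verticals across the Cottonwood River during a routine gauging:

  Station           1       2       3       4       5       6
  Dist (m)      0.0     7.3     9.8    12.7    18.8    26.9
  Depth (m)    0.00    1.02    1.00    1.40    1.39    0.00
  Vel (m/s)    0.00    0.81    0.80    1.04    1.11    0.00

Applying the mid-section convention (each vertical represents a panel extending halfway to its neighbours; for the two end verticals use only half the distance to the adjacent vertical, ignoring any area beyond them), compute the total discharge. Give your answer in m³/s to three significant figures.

w_2 = (9.8 − 0.0)/2 = 4.9 m; q_2 = 0.81 × 1.02 × 4.9 = 4.048 m³/s
w_3 = (12.7 − 7.3)/2 = 2.7 m; q_3 = 0.80 × 1.00 × 2.7 = 2.160 m³/s
w_4 = (18.8 − 9.8)/2 = 4.5 m; q_4 = 1.04 × 1.40 × 4.5 = 6.552 m³/s
w_5 = (26.9 − 12.7)/2 = 7.1 m; q_5 = 1.11 × 1.39 × 7.1 = 10.95 m³/s
Stations 1, 6 contribute zero (depth or velocity is 0).
Q = Σ qᵢ = 23.71 m³/s

23.7 m³/s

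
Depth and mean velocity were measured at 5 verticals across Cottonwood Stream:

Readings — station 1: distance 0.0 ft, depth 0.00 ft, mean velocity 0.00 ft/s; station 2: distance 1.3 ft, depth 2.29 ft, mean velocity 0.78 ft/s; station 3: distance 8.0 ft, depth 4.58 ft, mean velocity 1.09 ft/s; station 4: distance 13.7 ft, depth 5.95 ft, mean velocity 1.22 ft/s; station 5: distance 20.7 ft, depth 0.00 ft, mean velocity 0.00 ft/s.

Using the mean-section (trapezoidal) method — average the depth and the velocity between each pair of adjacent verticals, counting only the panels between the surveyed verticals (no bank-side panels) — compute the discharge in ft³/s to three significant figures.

Panel 1-2: Δb = 1.3 ft, d̄ = (0.00+2.29)/2 = 1.145, v̄ = (0.00+0.78)/2 = 0.39 → q = 1.3×1.145×0.39 = 0.5805 ft³/s
Panel 2-3: Δb = 6.7 ft, d̄ = (2.29+4.58)/2 = 3.435, v̄ = (0.78+1.09)/2 = 0.935 → q = 6.7×3.435×0.935 = 21.52 ft³/s
Panel 3-4: Δb = 5.7 ft, d̄ = (4.58+5.95)/2 = 5.265, v̄ = (1.09+1.22)/2 = 1.155 → q = 5.7×5.265×1.155 = 34.66 ft³/s
Panel 4-5: Δb = 7 ft, d̄ = (5.95+0.00)/2 = 2.975, v̄ = (1.22+0.00)/2 = 0.61 → q = 7×2.975×0.61 = 12.70 ft³/s
Q = Σ q = 69.46 ft³/s

69.5 ft³/s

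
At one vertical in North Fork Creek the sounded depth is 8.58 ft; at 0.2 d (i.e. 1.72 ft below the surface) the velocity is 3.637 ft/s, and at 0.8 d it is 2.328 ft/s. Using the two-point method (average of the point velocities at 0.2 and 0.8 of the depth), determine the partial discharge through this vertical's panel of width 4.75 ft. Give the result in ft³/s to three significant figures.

v̄ = (3.637 + 2.328) / 2 = 2.983 ft/s
q = v̄ × d × w = 2.983 × 8.58 × 4.75 = 121.6 ft³/s

122 ft³/s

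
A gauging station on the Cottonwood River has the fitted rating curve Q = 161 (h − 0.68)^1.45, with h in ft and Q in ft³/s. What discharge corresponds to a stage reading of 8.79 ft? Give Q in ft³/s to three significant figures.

Q = 161 × (8.79 − 0.68)^1.45 = 161 × 8.11^1.45 = 3349 ft³/s

3350 ft³/s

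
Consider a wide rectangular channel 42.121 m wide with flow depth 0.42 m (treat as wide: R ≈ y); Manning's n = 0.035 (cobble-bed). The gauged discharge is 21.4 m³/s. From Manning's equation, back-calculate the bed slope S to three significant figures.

0.00570

A = b·y = 42.121 × 0.42 = 17.69 m²
Wide channel: R ≈ y = 0.42 m
S = (Q·n / (1·A·R^(2/3)))² = (21.4×0.035 / (1×17.69×0.5608))² = 0.005699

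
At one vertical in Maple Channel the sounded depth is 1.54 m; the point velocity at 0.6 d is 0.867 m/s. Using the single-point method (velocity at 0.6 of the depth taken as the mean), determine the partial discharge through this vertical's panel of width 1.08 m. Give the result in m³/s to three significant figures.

v̄ = v₀.₆ = 0.867 m/s
q = v̄ × d × w = 0.8670 × 1.54 × 1.08 = 1.442 m³/s

1.44 m³/s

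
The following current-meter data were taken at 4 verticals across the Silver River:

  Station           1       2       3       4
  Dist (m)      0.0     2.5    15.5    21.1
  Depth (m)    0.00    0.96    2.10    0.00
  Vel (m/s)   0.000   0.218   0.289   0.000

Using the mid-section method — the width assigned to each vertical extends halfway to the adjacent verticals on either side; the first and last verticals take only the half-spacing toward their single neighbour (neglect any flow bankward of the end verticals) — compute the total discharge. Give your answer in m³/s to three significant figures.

w_2 = (15.5 − 0.0)/2 = 7.75 m; q_2 = 0.218 × 0.96 × 7.75 = 1.622 m³/s
w_3 = (21.1 − 2.5)/2 = 9.3 m; q_3 = 0.289 × 2.10 × 9.3 = 5.644 m³/s
Stations 1, 4 contribute zero (depth or velocity is 0).
Q = Σ qᵢ = 7.266 m³/s

7.27 m³/s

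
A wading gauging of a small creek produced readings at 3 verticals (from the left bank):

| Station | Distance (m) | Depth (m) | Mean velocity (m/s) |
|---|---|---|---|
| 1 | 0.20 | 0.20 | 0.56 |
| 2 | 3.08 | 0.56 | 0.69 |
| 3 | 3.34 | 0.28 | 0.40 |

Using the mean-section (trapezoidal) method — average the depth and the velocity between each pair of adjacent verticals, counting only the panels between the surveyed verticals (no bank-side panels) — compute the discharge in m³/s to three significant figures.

Panel 1-2: Δb = 2.88 m, d̄ = (0.20+0.56)/2 = 0.38, v̄ = (0.56+0.69)/2 = 0.625 → q = 2.88×0.38×0.625 = 0.6840 m³/s
Panel 2-3: Δb = 0.26 m, d̄ = (0.56+0.28)/2 = 0.42, v̄ = (0.69+0.40)/2 = 0.545 → q = 0.26×0.42×0.545 = 0.05951 m³/s
Q = Σ q = 0.7435 m³/s

0.744 m³/s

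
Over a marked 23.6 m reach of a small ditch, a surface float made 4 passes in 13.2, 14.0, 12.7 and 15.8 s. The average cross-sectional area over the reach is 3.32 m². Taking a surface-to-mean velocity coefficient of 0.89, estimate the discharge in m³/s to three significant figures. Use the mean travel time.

t̄ = (13.2 + 14.0 + 12.7 + 15.8) / 4 = 13.925 s
v_surface = L / t̄ = 23.6 / 13.925 = 1.695 m/s
v_mean = 0.89 × 1.695 = 1.508 m/s
Q = A × v_mean = 3.32 × 1.508 = 5.008 m³/s

5.01 m³/s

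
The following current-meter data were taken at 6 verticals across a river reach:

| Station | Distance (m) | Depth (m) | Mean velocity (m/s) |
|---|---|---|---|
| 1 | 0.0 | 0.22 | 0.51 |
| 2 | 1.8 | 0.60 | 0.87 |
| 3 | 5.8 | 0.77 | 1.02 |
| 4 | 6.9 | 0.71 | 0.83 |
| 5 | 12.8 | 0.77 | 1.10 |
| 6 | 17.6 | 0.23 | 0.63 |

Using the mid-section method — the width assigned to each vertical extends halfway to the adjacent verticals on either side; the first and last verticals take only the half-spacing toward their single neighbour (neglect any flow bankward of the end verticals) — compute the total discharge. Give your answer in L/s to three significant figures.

10600 L/s

w_1 = (1.8 − 0.0)/2 = 0.9 m; q_1 = 0.51 × 0.22 × 0.9 = 0.1010 m³/s
w_2 = (5.8 − 0.0)/2 = 2.9 m; q_2 = 0.87 × 0.60 × 2.9 = 1.514 m³/s
w_3 = (6.9 − 1.8)/2 = 2.55 m; q_3 = 1.02 × 0.77 × 2.55 = 2.003 m³/s
w_4 = (12.8 − 5.8)/2 = 3.5 m; q_4 = 0.83 × 0.71 × 3.5 = 2.063 m³/s
w_5 = (17.6 − 6.9)/2 = 5.35 m; q_5 = 1.10 × 0.77 × 5.35 = 4.531 m³/s
w_6 = (17.6 − 12.8)/2 = 2.4 m; q_6 = 0.63 × 0.23 × 2.4 = 0.3478 m³/s
Q = Σ qᵢ = 10.56 m³/s
= 10.56 × 1000 = 10560 L/s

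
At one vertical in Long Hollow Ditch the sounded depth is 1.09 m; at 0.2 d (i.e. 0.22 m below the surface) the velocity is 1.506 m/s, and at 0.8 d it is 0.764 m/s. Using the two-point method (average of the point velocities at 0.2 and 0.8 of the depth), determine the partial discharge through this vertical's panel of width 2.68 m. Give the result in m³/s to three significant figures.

3.32 m³/s

v̄ = (1.506 + 0.764) / 2 = 1.135 m/s
q = v̄ × d × w = 1.135 × 1.09 × 2.68 = 3.316 m³/s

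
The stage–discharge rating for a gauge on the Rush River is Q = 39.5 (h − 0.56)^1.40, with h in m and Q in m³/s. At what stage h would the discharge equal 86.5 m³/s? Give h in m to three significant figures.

h − h₀ = (Q/C)^(1/b) = (86.5/39.5)^(1/1.40) = 1.750 m
h = 0.56 + 1.750 = 2.310 m

2.31 m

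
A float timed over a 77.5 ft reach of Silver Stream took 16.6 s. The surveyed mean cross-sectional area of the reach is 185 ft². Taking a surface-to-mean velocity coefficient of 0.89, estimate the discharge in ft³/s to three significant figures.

769 ft³/s

v_surface = L / t̄ = 77.5 / 16.6 = 4.669 ft/s
v_mean = 0.89 × 4.669 = 4.155 ft/s
Q = A × v_mean = 185 × 4.155 = 768.7 ft³/s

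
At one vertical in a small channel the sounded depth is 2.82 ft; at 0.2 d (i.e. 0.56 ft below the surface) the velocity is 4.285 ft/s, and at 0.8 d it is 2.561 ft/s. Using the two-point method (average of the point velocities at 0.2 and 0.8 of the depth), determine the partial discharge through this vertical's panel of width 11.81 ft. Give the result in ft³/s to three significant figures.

114 ft³/s

v̄ = (4.285 + 2.561) / 2 = 3.423 ft/s
q = v̄ × d × w = 3.423 × 2.82 × 11.81 = 114.0 ft³/s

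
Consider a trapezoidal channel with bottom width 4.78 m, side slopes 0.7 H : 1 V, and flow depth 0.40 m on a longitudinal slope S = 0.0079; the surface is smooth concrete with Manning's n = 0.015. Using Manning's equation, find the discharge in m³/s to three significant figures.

A = (b + z·y)·y = (4.78 + 0.7×0.40)×0.40 = 2.024 m²
P = b + 2y√(1+z²) = 4.78 + 2×0.40×√(1+0.7²) = 5.757 m
R = A/P = 2.024/5.757 = 0.3516 m
Q = (1/n)·A·R^(2/3)·S^(1/2) = (1/0.015) × 2.024 × 0.3516^(2/3) × 0.0079^(1/2) = 5.974 m³/s

5.97 m³/s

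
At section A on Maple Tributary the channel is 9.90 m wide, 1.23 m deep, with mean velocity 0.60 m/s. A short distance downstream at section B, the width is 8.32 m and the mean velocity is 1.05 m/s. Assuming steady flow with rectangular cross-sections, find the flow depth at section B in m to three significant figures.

0.836 m

Q = A₁V₁ = (9.90×1.23) × 0.60 = 7.306 m³/s
d₂ = Q/(b₂ V₂) = 7.306/(8.32×1.05) = 0.8363 m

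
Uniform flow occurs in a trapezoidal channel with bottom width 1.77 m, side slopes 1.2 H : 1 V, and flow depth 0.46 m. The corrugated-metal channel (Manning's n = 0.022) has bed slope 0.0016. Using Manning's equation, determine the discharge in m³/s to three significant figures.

0.933 m³/s

A = (b + z·y)·y = (1.77 + 1.2×0.46)×0.46 = 1.068 m²
P = b + 2y√(1+z²) = 1.77 + 2×0.46×√(1+1.2²) = 3.207 m
R = A/P = 1.068/3.207 = 0.3331 m
Q = (1/n)·A·R^(2/3)·S^(1/2) = (1/0.022) × 1.068 × 0.3331^(2/3) × 0.0016^(1/2) = 0.9331 m³/s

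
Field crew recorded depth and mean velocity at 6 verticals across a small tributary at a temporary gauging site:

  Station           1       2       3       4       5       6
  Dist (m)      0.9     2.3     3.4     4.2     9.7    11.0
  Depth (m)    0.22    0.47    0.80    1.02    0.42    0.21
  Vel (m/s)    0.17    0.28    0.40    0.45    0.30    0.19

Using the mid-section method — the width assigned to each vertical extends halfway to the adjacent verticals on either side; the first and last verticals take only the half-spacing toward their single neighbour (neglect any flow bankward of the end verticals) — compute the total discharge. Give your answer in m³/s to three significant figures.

w_1 = (2.3 − 0.9)/2 = 0.7 m; q_1 = 0.17 × 0.22 × 0.7 = 0.02618 m³/s
w_2 = (3.4 − 0.9)/2 = 1.25 m; q_2 = 0.28 × 0.47 × 1.25 = 0.1645 m³/s
w_3 = (4.2 − 2.3)/2 = 0.95 m; q_3 = 0.40 × 0.80 × 0.95 = 0.3040 m³/s
w_4 = (9.7 − 3.4)/2 = 3.15 m; q_4 = 0.45 × 1.02 × 3.15 = 1.446 m³/s
w_5 = (11.0 − 4.2)/2 = 3.4 m; q_5 = 0.30 × 0.42 × 3.4 = 0.4284 m³/s
w_6 = (11.0 − 9.7)/2 = 0.65 m; q_6 = 0.19 × 0.21 × 0.65 = 0.02594 m³/s
Q = Σ qᵢ = 2.395 m³/s

2.39 m³/s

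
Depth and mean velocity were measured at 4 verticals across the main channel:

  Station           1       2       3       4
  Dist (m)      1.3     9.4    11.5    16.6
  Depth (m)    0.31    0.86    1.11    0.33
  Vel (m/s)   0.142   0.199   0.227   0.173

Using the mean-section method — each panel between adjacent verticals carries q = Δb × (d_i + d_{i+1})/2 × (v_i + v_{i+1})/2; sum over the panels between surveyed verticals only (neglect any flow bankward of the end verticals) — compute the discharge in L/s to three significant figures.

1980 L/s

Panel 1-2: Δb = 8.1 m, d̄ = (0.31+0.86)/2 = 0.585, v̄ = (0.142+0.199)/2 = 0.1705 → q = 8.1×0.585×0.1705 = 0.8079 m³/s
Panel 2-3: Δb = 2.1 m, d̄ = (0.86+1.11)/2 = 0.985, v̄ = (0.199+0.227)/2 = 0.213 → q = 2.1×0.985×0.213 = 0.4406 m³/s
Panel 3-4: Δb = 5.1 m, d̄ = (1.11+0.33)/2 = 0.72, v̄ = (0.227+0.173)/2 = 0.2 → q = 5.1×0.72×0.2 = 0.7344 m³/s
Q = Σ q = 1.983 m³/s
= 1.983 × 1000 = 1983 L/s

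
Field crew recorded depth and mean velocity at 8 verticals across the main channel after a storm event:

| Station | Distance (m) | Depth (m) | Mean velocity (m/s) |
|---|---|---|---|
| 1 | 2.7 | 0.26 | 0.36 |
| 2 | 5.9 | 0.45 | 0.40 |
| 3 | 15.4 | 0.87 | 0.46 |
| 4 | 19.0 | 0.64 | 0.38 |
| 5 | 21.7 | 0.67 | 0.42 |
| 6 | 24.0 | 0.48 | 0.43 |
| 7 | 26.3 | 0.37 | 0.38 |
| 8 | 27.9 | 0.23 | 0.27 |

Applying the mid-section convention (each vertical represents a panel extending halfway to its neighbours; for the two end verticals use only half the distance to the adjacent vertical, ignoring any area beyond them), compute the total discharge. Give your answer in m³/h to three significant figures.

22300 m³/h

w_1 = (5.9 − 2.7)/2 = 1.6 m; q_1 = 0.36 × 0.26 × 1.6 = 0.1498 m³/s
w_2 = (15.4 − 2.7)/2 = 6.35 m; q_2 = 0.40 × 0.45 × 6.35 = 1.143 m³/s
w_3 = (19.0 − 5.9)/2 = 6.55 m; q_3 = 0.46 × 0.87 × 6.55 = 2.621 m³/s
w_4 = (21.7 − 15.4)/2 = 3.15 m; q_4 = 0.38 × 0.64 × 3.15 = 0.7661 m³/s
w_5 = (24.0 − 19.0)/2 = 2.5 m; q_5 = 0.42 × 0.67 × 2.5 = 0.7035 m³/s
w_6 = (26.3 − 21.7)/2 = 2.3 m; q_6 = 0.43 × 0.48 × 2.3 = 0.4747 m³/s
w_7 = (27.9 − 24.0)/2 = 1.95 m; q_7 = 0.38 × 0.37 × 1.95 = 0.2742 m³/s
w_8 = (27.9 − 26.3)/2 = 0.8 m; q_8 = 0.27 × 0.23 × 0.8 = 0.04968 m³/s
Q = Σ qᵢ = 6.182 m³/s
= 6.182 × 3600 = 22260 m³/h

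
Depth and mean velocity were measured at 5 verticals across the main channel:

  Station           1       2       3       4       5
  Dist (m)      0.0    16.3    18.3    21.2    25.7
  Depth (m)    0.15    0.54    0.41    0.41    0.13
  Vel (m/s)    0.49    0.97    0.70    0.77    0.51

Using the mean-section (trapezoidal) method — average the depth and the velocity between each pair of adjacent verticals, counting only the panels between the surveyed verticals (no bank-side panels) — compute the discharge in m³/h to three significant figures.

23600 m³/h

Panel 1-2: Δb = 16.3 m, d̄ = (0.15+0.54)/2 = 0.345, v̄ = (0.49+0.97)/2 = 0.73 → q = 16.3×0.345×0.73 = 4.105 m³/s
Panel 2-3: Δb = 2 m, d̄ = (0.54+0.41)/2 = 0.475, v̄ = (0.97+0.70)/2 = 0.835 → q = 2×0.475×0.835 = 0.7933 m³/s
Panel 3-4: Δb = 2.9 m, d̄ = (0.41+0.41)/2 = 0.41, v̄ = (0.70+0.77)/2 = 0.735 → q = 2.9×0.41×0.735 = 0.8739 m³/s
Panel 4-5: Δb = 4.5 m, d̄ = (0.41+0.13)/2 = 0.27, v̄ = (0.77+0.51)/2 = 0.64 → q = 4.5×0.27×0.64 = 0.7776 m³/s
Q = Σ q = 6.550 m³/s
= 6.550 × 3600 = 23580 m³/h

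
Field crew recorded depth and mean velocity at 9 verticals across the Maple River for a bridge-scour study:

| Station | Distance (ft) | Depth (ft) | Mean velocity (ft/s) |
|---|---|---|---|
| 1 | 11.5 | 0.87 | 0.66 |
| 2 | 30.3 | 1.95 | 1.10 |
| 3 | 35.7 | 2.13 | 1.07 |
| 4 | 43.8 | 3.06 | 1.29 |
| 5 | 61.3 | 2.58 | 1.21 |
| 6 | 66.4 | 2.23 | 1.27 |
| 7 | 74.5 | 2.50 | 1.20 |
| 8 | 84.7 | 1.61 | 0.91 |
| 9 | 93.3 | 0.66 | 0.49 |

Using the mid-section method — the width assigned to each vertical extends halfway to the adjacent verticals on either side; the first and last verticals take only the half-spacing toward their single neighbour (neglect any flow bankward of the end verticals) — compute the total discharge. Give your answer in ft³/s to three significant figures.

w_1 = (30.3 − 11.5)/2 = 9.4 ft; q_1 = 0.66 × 0.87 × 9.4 = 5.397 ft³/s
w_2 = (35.7 − 11.5)/2 = 12.1 ft; q_2 = 1.10 × 1.95 × 12.1 = 25.95 ft³/s
w_3 = (43.8 − 30.3)/2 = 6.75 ft; q_3 = 1.07 × 2.13 × 6.75 = 15.38 ft³/s
w_4 = (61.3 − 35.7)/2 = 12.8 ft; q_4 = 1.29 × 3.06 × 12.8 = 50.53 ft³/s
w_5 = (66.4 − 43.8)/2 = 11.3 ft; q_5 = 1.21 × 2.58 × 11.3 = 35.28 ft³/s
w_6 = (74.5 − 61.3)/2 = 6.6 ft; q_6 = 1.27 × 2.23 × 6.6 = 18.69 ft³/s
w_7 = (84.7 − 66.4)/2 = 9.15 ft; q_7 = 1.20 × 2.50 × 9.15 = 27.45 ft³/s
w_8 = (93.3 − 74.5)/2 = 9.4 ft; q_8 = 0.91 × 1.61 × 9.4 = 13.77 ft³/s
w_9 = (93.3 − 84.7)/2 = 4.3 ft; q_9 = 0.49 × 0.66 × 4.3 = 1.391 ft³/s
Q = Σ qᵢ = 193.8 ft³/s

194 ft³/s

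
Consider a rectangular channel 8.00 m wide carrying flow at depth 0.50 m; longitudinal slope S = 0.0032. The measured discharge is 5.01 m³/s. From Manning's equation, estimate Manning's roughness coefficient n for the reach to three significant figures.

0.0263

A = b·y = 8.00 × 0.50 = 4.000 m²
P = b + 2y = 8.00 + 2×0.50 = 9.000 m
R = A/P = 4.000/9.000 = 0.4444 m
n = (1/Q)·A·R^(2/3)·S^(1/2) = (1/5.01) × 4.000 × 0.5824 × 0.05657 = 0.02630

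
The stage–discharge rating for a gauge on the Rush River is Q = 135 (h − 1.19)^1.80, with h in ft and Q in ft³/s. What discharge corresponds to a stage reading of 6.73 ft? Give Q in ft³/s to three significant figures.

2940 ft³/s

Q = 135 × (6.73 − 1.19)^1.80 = 135 × 5.54^1.80 = 2942 ft³/s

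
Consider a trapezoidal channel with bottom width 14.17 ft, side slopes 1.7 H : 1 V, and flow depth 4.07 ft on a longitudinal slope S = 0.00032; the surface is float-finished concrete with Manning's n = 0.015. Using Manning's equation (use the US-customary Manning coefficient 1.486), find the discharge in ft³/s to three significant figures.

305 ft³/s

A = (b + z·y)·y = (14.17 + 1.7×4.07)×4.07 = 85.83 ft²
P = b + 2y√(1+z²) = 14.17 + 2×4.07×√(1+1.7²) = 30.22 ft
R = A/P = 85.83/30.22 = 2.840 ft
Q = (1.486/n)·A·R^(2/3)·S^(1/2) = (1.486/0.015) × 85.83 × 2.840^(2/3) × 0.00032^(1/2) = 305.0 ft³/s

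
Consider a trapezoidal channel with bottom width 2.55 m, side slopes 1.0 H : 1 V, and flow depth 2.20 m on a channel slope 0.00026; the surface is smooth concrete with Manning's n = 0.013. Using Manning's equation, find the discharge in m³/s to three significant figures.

A = (b + z·y)·y = (2.55 + 1.0×2.20)×2.20 = 10.45 m²
P = b + 2y√(1+z²) = 2.55 + 2×2.20×√(1+1.0²) = 8.773 m
R = A/P = 10.45/8.773 = 1.191 m
Q = (1/n)·A·R^(2/3)·S^(1/2) = (1/0.013) × 10.45 × 1.191^(2/3) × 0.00026^(1/2) = 14.57 m³/s

14.6 m³/s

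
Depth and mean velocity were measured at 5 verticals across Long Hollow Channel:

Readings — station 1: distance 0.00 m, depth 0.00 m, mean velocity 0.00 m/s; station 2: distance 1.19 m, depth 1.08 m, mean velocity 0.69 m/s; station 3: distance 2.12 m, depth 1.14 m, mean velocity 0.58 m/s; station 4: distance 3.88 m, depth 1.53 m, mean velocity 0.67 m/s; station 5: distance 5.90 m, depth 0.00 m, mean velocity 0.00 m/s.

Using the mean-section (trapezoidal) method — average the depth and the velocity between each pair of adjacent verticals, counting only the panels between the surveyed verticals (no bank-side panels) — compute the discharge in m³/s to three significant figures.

2.86 m³/s

Panel 1-2: Δb = 1.19 m, d̄ = (0.00+1.08)/2 = 0.54, v̄ = (0.00+0.69)/2 = 0.345 → q = 1.19×0.54×0.345 = 0.2217 m³/s
Panel 2-3: Δb = 0.93 m, d̄ = (1.08+1.14)/2 = 1.11, v̄ = (0.69+0.58)/2 = 0.635 → q = 0.93×1.11×0.635 = 0.6555 m³/s
Panel 3-4: Δb = 1.76 m, d̄ = (1.14+1.53)/2 = 1.335, v̄ = (0.58+0.67)/2 = 0.625 → q = 1.76×1.335×0.625 = 1.469 m³/s
Panel 4-5: Δb = 2.02 m, d̄ = (1.53+0.00)/2 = 0.765, v̄ = (0.67+0.00)/2 = 0.335 → q = 2.02×0.765×0.335 = 0.5177 m³/s
Q = Σ q = 2.863 m³/s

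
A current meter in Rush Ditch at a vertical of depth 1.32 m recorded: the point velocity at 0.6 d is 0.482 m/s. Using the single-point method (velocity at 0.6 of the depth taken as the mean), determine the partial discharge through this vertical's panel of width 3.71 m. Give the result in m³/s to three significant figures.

2.36 m³/s

v̄ = v₀.₆ = 0.482 m/s
q = v̄ × d × w = 0.4820 × 1.32 × 3.71 = 2.360 m³/s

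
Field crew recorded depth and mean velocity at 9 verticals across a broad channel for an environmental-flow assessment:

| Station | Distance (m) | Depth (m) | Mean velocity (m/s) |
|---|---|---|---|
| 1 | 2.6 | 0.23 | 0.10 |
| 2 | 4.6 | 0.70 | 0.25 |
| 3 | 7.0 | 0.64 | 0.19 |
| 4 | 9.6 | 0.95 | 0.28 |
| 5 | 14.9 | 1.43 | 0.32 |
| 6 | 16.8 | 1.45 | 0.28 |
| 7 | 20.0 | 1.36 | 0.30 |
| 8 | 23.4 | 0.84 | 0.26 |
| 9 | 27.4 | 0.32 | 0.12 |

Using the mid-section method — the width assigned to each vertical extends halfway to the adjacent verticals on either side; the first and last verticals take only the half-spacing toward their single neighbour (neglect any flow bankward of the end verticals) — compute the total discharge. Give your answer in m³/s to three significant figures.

w_1 = (4.6 − 2.6)/2 = 1 m; q_1 = 0.10 × 0.23 × 1 = 0.02300 m³/s
w_2 = (7.0 − 2.6)/2 = 2.2 m; q_2 = 0.25 × 0.70 × 2.2 = 0.3850 m³/s
w_3 = (9.6 − 4.6)/2 = 2.5 m; q_3 = 0.19 × 0.64 × 2.5 = 0.3040 m³/s
w_4 = (14.9 − 7.0)/2 = 3.95 m; q_4 = 0.28 × 0.95 × 3.95 = 1.051 m³/s
w_5 = (16.8 − 9.6)/2 = 3.6 m; q_5 = 0.32 × 1.43 × 3.6 = 1.647 m³/s
w_6 = (20.0 − 14.9)/2 = 2.55 m; q_6 = 0.28 × 1.45 × 2.55 = 1.035 m³/s
w_7 = (23.4 − 16.8)/2 = 3.3 m; q_7 = 0.30 × 1.36 × 3.3 = 1.346 m³/s
w_8 = (27.4 − 20.0)/2 = 3.7 m; q_8 = 0.26 × 0.84 × 3.7 = 0.8081 m³/s
w_9 = (27.4 − 23.4)/2 = 2 m; q_9 = 0.12 × 0.32 × 2 = 0.07680 m³/s
Q = Σ qᵢ = 6.677 m³/s

6.68 m³/s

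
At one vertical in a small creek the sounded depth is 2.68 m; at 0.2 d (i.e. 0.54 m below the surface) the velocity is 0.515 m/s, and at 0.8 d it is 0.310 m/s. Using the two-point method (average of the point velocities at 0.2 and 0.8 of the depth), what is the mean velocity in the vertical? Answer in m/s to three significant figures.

v̄ = (0.515 + 0.310) / 2 = 0.4125 m/s

0.413 m/s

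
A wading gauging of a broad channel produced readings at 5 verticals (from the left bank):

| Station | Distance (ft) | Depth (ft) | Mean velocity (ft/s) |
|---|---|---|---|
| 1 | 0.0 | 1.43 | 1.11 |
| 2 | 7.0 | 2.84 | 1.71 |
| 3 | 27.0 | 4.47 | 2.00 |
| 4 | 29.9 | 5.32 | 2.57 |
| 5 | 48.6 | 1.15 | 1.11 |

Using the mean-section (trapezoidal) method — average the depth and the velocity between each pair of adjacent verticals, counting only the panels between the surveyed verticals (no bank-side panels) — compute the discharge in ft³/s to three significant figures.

300 ft³/s

Panel 1-2: Δb = 7 ft, d̄ = (1.43+2.84)/2 = 2.135, v̄ = (1.11+1.71)/2 = 1.41 → q = 7×2.135×1.41 = 21.07 ft³/s
Panel 2-3: Δb = 20 ft, d̄ = (2.84+4.47)/2 = 3.655, v̄ = (1.71+2.00)/2 = 1.855 → q = 20×3.655×1.855 = 135.6 ft³/s
Panel 3-4: Δb = 2.9 ft, d̄ = (4.47+5.32)/2 = 4.895, v̄ = (2.00+2.57)/2 = 2.285 → q = 2.9×4.895×2.285 = 32.44 ft³/s
Panel 4-5: Δb = 18.7 ft, d̄ = (5.32+1.15)/2 = 3.235, v̄ = (2.57+1.11)/2 = 1.84 → q = 18.7×3.235×1.84 = 111.3 ft³/s
Q = Σ q = 300.4 ft³/s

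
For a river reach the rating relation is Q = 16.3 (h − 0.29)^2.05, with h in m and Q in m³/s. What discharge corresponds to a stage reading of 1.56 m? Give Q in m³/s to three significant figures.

26.6 m³/s

Q = 16.3 × (1.56 − 0.29)^2.05 = 16.3 × 1.27^2.05 = 26.61 m³/s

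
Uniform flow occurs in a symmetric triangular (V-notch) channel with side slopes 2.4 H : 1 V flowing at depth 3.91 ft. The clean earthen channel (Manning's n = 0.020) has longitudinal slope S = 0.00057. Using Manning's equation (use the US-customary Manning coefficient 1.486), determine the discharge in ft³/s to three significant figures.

A = z·y² = 2.4×3.91² = 36.69 ft²
P = 2y√(1+z²) = 2×3.91×√(1+2.4²) = 20.33 ft
R = A/P = 36.69/20.33 = 1.805 ft
Q = (1.486/n)·A·R^(2/3)·S^(1/2) = (1.486/0.020) × 36.69 × 1.805^(2/3) × 0.00057^(1/2) = 96.47 ft³/s

96.5 ft³/s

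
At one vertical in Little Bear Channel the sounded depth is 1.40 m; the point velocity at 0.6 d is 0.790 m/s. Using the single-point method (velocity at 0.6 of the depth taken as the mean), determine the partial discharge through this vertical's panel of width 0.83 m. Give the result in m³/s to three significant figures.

0.918 m³/s

v̄ = v₀.₆ = 0.790 m/s
q = v̄ × d × w = 0.7900 × 1.40 × 0.83 = 0.9180 m³/s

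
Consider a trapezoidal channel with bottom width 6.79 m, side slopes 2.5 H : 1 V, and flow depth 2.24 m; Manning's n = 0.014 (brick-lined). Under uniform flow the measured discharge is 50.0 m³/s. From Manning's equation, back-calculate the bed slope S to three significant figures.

A = (b + z·y)·y = (6.79 + 2.5×2.24)×2.24 = 27.75 m²
P = b + 2y√(1+z²) = 6.79 + 2×2.24×√(1+2.5²) = 18.85 m
R = A/P = 27.75/18.85 = 1.472 m
S = (Q·n / (1·A·R^(2/3)))² = (50.0×0.014 / (1×27.75×1.294))² = 0.0003799

0.000380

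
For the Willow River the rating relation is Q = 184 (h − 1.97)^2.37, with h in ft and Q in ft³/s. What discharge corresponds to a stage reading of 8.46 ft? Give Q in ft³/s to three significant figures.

Q = 184 × (8.46 − 1.97)^2.37 = 184 × 6.49^2.37 = 15480 ft³/s

15500 ft³/s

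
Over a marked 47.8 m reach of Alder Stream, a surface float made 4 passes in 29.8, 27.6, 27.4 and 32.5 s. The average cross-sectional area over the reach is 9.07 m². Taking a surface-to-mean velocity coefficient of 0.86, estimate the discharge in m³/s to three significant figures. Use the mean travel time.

t̄ = (29.8 + 27.6 + 27.4 + 32.5) / 4 = 29.325 s
v_surface = L / t̄ = 47.8 / 29.325 = 1.630 m/s
v_mean = 0.86 × 1.630 = 1.402 m/s
Q = A × v_mean = 9.07 × 1.402 = 12.71 m³/s

12.7 m³/s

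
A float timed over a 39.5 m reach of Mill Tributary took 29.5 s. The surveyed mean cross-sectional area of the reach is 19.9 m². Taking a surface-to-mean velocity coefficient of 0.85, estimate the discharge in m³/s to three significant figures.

22.6 m³/s

v_surface = L / t̄ = 39.5 / 29.5 = 1.339 m/s
v_mean = 0.85 × 1.339 = 1.138 m/s
Q = A × v_mean = 19.9 × 1.138 = 22.65 m³/s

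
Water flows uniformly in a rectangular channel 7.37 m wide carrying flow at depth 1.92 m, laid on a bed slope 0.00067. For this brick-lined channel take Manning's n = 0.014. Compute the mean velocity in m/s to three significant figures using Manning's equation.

2.16 m/s

A = b·y = 7.37 × 1.92 = 14.15 m²
P = b + 2y = 7.37 + 2×1.92 = 11.21 m
R = A/P = 14.15/11.21 = 1.262 m
Q = (1/n)·A·R^(2/3)·S^(1/2) = (1/0.014) × 14.15 × 1.262^(2/3) × 0.00067^(1/2) = 30.56 m³/s
V = Q/A = 30.56/14.15 = 2.159 m/s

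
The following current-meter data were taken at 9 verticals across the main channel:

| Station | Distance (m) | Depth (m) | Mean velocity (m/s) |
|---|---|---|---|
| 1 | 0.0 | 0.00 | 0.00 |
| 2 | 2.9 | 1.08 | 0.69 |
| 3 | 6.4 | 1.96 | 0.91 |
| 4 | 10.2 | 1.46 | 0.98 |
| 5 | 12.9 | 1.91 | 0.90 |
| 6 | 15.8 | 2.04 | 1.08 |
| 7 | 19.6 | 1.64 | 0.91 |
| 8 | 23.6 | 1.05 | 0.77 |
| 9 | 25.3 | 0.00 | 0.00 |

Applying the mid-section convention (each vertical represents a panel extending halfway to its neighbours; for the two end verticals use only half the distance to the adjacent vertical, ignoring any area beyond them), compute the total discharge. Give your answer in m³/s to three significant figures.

33.9 m³/s

w_2 = (6.4 − 0.0)/2 = 3.2 m; q_2 = 0.69 × 1.08 × 3.2 = 2.385 m³/s
w_3 = (10.2 − 2.9)/2 = 3.65 m; q_3 = 0.91 × 1.96 × 3.65 = 6.510 m³/s
w_4 = (12.9 − 6.4)/2 = 3.25 m; q_4 = 0.98 × 1.46 × 3.25 = 4.650 m³/s
w_5 = (15.8 − 10.2)/2 = 2.8 m; q_5 = 0.90 × 1.91 × 2.8 = 4.813 m³/s
w_6 = (19.6 − 12.9)/2 = 3.35 m; q_6 = 1.08 × 2.04 × 3.35 = 7.381 m³/s
w_7 = (23.6 − 15.8)/2 = 3.9 m; q_7 = 0.91 × 1.64 × 3.9 = 5.820 m³/s
w_8 = (25.3 − 19.6)/2 = 2.85 m; q_8 = 0.77 × 1.05 × 2.85 = 2.304 m³/s
Stations 1, 9 contribute zero (depth or velocity is 0).
Q = Σ qᵢ = 33.86 m³/s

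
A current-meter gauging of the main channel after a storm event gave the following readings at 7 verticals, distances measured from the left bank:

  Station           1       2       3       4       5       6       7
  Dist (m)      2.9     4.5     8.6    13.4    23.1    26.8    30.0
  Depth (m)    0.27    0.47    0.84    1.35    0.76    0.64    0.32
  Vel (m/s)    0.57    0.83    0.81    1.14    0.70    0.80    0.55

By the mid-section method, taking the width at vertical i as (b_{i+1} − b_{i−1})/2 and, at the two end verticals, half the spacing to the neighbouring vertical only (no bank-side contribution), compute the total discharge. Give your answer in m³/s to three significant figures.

w_1 = (4.5 − 2.9)/2 = 0.8 m; q_1 = 0.57 × 0.27 × 0.8 = 0.1231 m³/s
w_2 = (8.6 − 2.9)/2 = 2.85 m; q_2 = 0.83 × 0.47 × 2.85 = 1.112 m³/s
w_3 = (13.4 − 4.5)/2 = 4.45 m; q_3 = 0.81 × 0.84 × 4.45 = 3.028 m³/s
w_4 = (23.1 − 8.6)/2 = 7.25 m; q_4 = 1.14 × 1.35 × 7.25 = 11.16 m³/s
w_5 = (26.8 − 13.4)/2 = 6.7 m; q_5 = 0.70 × 0.76 × 6.7 = 3.564 m³/s
w_6 = (30.0 − 23.1)/2 = 3.45 m; q_6 = 0.80 × 0.64 × 3.45 = 1.766 m³/s
w_7 = (30.0 − 26.8)/2 = 1.6 m; q_7 = 0.55 × 0.32 × 1.6 = 0.2816 m³/s
Q = Σ qᵢ = 21.03 m³/s

21.0 m³/s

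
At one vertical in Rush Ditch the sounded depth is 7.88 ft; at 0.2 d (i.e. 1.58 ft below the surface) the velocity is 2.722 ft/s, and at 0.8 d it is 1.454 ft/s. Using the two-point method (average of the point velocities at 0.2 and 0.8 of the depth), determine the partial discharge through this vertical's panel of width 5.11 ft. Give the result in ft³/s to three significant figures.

v̄ = (2.722 + 1.454) / 2 = 2.088 ft/s
q = v̄ × d × w = 2.088 × 7.88 × 5.11 = 84.08 ft³/s

84.1 ft³/s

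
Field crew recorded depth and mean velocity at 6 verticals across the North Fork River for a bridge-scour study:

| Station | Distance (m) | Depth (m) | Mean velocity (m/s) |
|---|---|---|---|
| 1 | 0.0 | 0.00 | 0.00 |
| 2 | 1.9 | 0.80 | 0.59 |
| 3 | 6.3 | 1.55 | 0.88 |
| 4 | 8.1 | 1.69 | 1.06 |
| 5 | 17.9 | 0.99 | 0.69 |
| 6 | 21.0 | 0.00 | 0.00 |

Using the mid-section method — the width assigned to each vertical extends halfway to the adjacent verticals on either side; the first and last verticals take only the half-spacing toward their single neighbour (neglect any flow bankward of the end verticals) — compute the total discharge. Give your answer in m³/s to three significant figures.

w_2 = (6.3 − 0.0)/2 = 3.15 m; q_2 = 0.59 × 0.80 × 3.15 = 1.487 m³/s
w_3 = (8.1 − 1.9)/2 = 3.1 m; q_3 = 0.88 × 1.55 × 3.1 = 4.228 m³/s
w_4 = (17.9 − 6.3)/2 = 5.8 m; q_4 = 1.06 × 1.69 × 5.8 = 10.39 m³/s
w_5 = (21.0 − 8.1)/2 = 6.45 m; q_5 = 0.69 × 0.99 × 6.45 = 4.406 m³/s
Stations 1, 6 contribute zero (depth or velocity is 0).
Q = Σ qᵢ = 20.51 m³/s

20.5 m³/s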